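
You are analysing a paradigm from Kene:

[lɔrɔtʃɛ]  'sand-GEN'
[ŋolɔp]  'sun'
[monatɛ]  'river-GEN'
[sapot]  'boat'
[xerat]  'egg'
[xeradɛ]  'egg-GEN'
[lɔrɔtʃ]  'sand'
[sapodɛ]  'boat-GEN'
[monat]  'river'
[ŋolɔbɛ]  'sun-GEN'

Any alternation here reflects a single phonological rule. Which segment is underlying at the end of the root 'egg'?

/d/

The root 'egg' surfaces as [xerat] and [xeradɛ], with a stem-final [t] ~ [d] alternation.
But 'river' keeps [t] in both environments ([monat], [monatɛ]), so there is no rule changing /t/ to [d] before the GEN suffix.
The underlying segment must be /d/; voiced obstruents become voiceless word-finally, yielding [t] there.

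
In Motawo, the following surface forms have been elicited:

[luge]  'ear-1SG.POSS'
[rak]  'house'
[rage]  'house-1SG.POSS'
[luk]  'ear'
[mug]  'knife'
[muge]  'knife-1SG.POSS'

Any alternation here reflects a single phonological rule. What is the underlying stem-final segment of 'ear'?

/k/

The stem for 'ear' ends in [k] in [luk] but [g] in [luge].
But 'knife' keeps [g] in both environments ([mug], [muge]), so there is no rule changing /g/ to [k] in isolation.
Therefore /k/ is basic and [g] is derived by intervocalic voicing (voiceless stops become voiced between vowels).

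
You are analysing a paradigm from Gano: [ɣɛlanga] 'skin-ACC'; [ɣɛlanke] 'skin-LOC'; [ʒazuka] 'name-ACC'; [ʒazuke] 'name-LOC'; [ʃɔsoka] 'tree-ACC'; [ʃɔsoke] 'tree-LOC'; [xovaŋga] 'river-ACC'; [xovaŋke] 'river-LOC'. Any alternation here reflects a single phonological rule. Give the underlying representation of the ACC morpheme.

/-ga/

The ACC suffix surfaces as [-ga] and [-ka], depending on the final segment of the stem.
The LOC suffix, which begins with [k], is invariant after every stem; so [k] is not altered by any rule here.
So the underlying form is /-ga/, and voiced stops become voiceless after a vowel.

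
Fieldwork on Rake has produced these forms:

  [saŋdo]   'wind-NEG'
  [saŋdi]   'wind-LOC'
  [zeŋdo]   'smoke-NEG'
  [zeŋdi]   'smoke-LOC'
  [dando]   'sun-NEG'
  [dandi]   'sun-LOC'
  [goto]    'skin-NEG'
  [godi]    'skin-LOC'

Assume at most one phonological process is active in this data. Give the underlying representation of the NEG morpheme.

/-to/

The NEG suffix surfaces as [-do] and [-to], depending on the final segment of the stem.
The LOC suffix, which begins with [d], is invariant after every stem; so [d] is not altered by any rule here.
The NEG suffix is therefore /-to/ underlyingly, with post-nasal voicing: voiceless stops become voiced after a nasal.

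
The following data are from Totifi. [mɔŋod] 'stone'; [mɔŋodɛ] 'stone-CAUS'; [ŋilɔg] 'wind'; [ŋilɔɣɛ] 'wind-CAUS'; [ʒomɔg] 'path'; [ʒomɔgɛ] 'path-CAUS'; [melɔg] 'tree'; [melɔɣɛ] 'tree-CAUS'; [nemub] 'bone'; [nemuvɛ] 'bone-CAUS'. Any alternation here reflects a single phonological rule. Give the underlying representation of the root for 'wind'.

In [ŋilɔg] and [ŋilɔɣɛ] the final segment of 'wind' alternates: [g] ~ [ɣ].
The stem 'path' ([ʒomɔg], [ʒomɔgɛ]) shows [g] unchanged in both environments, so [g] cannot be basic with [ɣ] derived before the CAUS suffix.
The alternation reflects word-final hardening: voiced fricatives become stops word-finally. /ɣ/ is underlying.
The underlying form of 'wind' is therefore /ŋilɔɣ/.

/ŋilɔɣ/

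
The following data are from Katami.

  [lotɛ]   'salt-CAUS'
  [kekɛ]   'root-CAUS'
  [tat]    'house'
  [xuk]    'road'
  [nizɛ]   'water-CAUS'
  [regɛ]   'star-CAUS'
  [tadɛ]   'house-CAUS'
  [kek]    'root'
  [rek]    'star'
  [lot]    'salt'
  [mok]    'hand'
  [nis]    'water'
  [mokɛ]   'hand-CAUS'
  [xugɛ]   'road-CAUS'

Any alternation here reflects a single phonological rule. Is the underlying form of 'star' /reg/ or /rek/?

/reg/

The stem for 'star' ends in [g] in [regɛ] but [k] in [rek].
But 'hand' keeps [k] in both environments ([mokɛ], [mok]), so there is no rule changing /k/ to [g] before the CAUS suffix.
The underlying segment must be /g/; voiced obstruents become voiceless word-finally, yielding [k] there.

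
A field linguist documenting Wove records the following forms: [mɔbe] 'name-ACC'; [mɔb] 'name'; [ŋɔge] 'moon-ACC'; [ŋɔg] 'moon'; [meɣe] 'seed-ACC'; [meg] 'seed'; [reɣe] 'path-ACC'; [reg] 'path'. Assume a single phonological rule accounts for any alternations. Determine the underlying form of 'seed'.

/meɣ/

'seed' shows [ɣ] ~ [g] at the end of the stem ([meɣe] vs [meg]).
The stem 'moon' ([ŋɔge], [ŋɔg]) shows [g] unchanged in both environments, so [g] cannot be basic with [ɣ] derived before the ACC suffix.
So /ɣ/ is underlying, and a rule of word-final hardening — voiced fricatives become stops word-finally — gives [g].
Hence 'seed' is /meɣ/ underlyingly.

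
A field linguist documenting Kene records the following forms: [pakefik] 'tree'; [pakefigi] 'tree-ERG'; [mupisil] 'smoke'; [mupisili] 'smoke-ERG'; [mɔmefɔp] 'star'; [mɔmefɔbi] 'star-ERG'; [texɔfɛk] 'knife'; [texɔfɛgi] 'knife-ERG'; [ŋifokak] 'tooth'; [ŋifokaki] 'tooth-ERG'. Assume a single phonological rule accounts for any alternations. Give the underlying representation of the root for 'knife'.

The root 'knife' surfaces as [texɔfɛk] and [texɔfɛgi], with a stem-final [k] ~ [g] alternation.
But 'tooth' keeps [k] in both environments ([ŋifokak], [ŋifokaki]), so there is no rule changing /k/ to [g] before the ERG suffix.
So /g/ is underlying, and a rule of word-final obstruent devoicing — voiced obstruents become voiceless word-finally — gives [k].
The underlying form of 'knife' is therefore /texɔfɛg/.

/texɔfɛg/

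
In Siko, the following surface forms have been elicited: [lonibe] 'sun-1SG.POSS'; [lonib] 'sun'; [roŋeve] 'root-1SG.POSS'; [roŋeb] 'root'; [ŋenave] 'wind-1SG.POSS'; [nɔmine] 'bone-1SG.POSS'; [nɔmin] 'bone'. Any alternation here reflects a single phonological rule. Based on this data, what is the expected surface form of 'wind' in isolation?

[ŋenab]

In [roŋeve] and [roŋeb] the final segment of 'root' alternates: [v] ~ [b].
Compare 'sun', with invariant [b] in [lonibe] and [lonib]: an analysis with underlying /b/ and a rule producing [v] before the 1SG.POSS suffix would wrongly predict alternation here too.
The alternation reflects word-final hardening: voiced fricatives become stops word-finally. /v/ is underlying.
The one attested form of 'wind', [ŋenave], shows underlying /ŋenav/. Applying the same rule word-finally gives [ŋenab].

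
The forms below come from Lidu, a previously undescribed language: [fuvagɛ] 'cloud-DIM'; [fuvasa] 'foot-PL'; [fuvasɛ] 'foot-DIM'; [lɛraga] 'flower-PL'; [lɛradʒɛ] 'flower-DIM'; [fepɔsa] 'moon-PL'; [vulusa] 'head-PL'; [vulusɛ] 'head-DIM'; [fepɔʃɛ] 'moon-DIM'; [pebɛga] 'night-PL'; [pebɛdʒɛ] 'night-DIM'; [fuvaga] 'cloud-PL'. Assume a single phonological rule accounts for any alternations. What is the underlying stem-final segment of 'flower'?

The stem for 'flower' ends in [g] in [lɛraga] but [dʒ] in [lɛradʒɛ].
The stem 'cloud' ([fuvaga], [fuvagɛ]) shows [g] unchanged in both environments, so [g] cannot be basic with [dʒ] derived before the DIM suffix.
The alternation reflects depalatalization: palato-alveolar /dʒ/ and /ʃ/ become [g] and [s] when no front vowel follows. /dʒ/ is underlying.

/dʒ/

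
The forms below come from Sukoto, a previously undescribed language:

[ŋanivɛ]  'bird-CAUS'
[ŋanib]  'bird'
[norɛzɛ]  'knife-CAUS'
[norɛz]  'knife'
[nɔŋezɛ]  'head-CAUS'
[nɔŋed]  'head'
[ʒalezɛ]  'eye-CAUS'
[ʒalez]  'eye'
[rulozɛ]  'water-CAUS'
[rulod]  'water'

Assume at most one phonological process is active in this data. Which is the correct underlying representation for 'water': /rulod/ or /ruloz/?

/rulod/

The stem for 'water' ends in [z] in [rulozɛ] but [d] in [rulod].
But 'knife' keeps [z] in both environments ([norɛzɛ], [norɛz]), so there is no rule changing /z/ to [d] in isolation.
The underlying segment must be /d/; voiced stops become fricatives between vowels, yielding [z] there.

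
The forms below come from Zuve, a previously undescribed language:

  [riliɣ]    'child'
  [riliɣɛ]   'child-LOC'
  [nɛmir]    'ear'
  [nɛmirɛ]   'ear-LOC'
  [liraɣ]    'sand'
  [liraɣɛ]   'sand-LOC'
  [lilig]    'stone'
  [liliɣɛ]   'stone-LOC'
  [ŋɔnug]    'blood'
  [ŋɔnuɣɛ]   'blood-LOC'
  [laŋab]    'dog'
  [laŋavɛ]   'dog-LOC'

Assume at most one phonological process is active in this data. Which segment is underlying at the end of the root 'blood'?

The stem for 'blood' ends in [g] in [ŋɔnug] but [ɣ] in [ŋɔnuɣɛ].
If /ɣ/ were underlying and a rule turned it into [g] in isolation, 'sand' would also alternate; but it has [ɣ] in both [liraɣ] and [liraɣɛ].
Therefore /g/ is basic and [ɣ] is derived by intervocalic spirantization (voiced stops become fricatives between vowels).

/g/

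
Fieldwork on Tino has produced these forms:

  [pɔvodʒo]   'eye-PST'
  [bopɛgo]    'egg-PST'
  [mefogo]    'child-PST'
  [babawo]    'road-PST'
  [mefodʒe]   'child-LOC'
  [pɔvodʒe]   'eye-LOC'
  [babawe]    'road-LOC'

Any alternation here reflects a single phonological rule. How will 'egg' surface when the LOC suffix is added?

In [mefogo] and [mefodʒe] the final segment of 'child' alternates: [g] ~ [dʒ].
Compare 'eye', with invariant [dʒ] in [pɔvodʒo] and [pɔvodʒe]: an analysis with underlying /dʒ/ and a rule producing [g] before the PST suffix would wrongly predict alternation here too.
Therefore /g/ is basic and [dʒ] is derived by palatalization before a front vowel (/g/ becomes palato-alveolar [dʒ] before a front vowel).
From [bopɛgo] the stem 'egg' is /bopɛg/; before a front vowel this yields [bopɛdʒe].

[bopɛdʒe]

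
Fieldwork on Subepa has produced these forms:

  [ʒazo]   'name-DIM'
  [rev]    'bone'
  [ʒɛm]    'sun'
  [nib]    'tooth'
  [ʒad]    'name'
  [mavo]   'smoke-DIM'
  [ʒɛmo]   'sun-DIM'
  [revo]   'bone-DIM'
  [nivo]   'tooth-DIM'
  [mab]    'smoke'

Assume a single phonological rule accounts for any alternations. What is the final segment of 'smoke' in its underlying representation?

/b/

In [mab] and [mavo] the final segment of 'smoke' alternates: [b] ~ [v].
But 'bone' keeps [v] in both environments ([rev], [revo]), so there is no rule changing /v/ to [b] in isolation.
So /b/ is underlying, and a rule of intervocalic spirantization — voiced stops become fricatives between vowels — gives [v].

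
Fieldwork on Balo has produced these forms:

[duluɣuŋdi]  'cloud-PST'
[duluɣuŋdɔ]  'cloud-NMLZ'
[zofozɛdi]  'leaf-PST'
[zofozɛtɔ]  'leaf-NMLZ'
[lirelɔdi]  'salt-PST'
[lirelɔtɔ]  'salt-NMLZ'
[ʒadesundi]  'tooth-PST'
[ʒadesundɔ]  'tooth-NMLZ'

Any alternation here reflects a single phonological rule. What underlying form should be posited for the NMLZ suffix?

/-tɔ/

The NMLZ morpheme has two allomorphs, [-dɔ] and [-tɔ].
The PST suffix, which begins with [d], is invariant after every stem; so [d] is not altered by any rule here.
The NMLZ suffix is therefore /-tɔ/ underlyingly, with post-nasal voicing: voiceless stops become voiced after a nasal.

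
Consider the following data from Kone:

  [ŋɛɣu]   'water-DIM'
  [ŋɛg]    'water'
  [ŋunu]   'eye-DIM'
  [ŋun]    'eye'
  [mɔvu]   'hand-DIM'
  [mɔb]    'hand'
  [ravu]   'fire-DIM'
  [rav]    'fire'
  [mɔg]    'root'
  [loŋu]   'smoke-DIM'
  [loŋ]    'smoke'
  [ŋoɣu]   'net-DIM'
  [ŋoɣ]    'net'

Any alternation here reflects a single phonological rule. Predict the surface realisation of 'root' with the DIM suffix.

The stem for 'water' ends in [ɣ] in [ŋɛɣu] but [g] in [ŋɛg].
If /ɣ/ were underlying and a rule turned it into [g] in isolation, 'net' would also alternate; but it has [ɣ] in both [ŋoɣu] and [ŋoɣ].
The alternation reflects intervocalic spirantization: voiced stops become fricatives between vowels. /g/ is underlying.
From [mɔg] the stem 'root' is /mɔg/; between vowels this yields [mɔɣu].

[mɔɣu]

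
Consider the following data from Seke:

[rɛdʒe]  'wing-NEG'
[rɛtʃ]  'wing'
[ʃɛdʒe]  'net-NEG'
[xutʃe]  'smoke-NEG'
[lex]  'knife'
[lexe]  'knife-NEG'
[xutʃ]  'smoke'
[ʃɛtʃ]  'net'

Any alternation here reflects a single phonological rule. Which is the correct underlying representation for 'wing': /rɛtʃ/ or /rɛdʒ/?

/rɛdʒ/

In [rɛtʃ] and [rɛdʒe] the final segment of 'wing' alternates: [tʃ] ~ [dʒ].
If /tʃ/ were underlying and a rule turned it into [dʒ] before the NEG suffix, 'smoke' would also alternate; but it has [tʃ] in both [xutʃ] and [xutʃe].
The alternation reflects word-final obstruent devoicing: voiced obstruents become voiceless word-finally. /dʒ/ is underlying.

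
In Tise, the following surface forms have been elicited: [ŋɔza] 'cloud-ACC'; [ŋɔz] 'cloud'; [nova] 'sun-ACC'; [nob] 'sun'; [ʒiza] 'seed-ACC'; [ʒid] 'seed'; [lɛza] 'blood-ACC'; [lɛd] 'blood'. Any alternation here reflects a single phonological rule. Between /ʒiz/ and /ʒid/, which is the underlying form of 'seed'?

/ʒid/

'seed' shows [z] ~ [d] at the end of the stem ([ʒiza] vs [ʒid]).
But 'cloud' keeps [z] in both environments ([ŋɔza], [ŋɔz]), so there is no rule changing /z/ to [d] in isolation.
The alternation reflects intervocalic spirantization: voiced stops become fricatives between vowels. /d/ is underlying.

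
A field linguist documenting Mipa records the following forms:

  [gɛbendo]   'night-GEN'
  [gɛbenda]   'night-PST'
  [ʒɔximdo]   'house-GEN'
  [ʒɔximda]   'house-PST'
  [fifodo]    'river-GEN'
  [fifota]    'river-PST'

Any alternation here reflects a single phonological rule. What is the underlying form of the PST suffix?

The PST morpheme has two allomorphs, [-da] and [-ta].
The GEN suffix, which begins with [d], is invariant after every stem; so [d] is not altered by any rule here.
So the underlying form is /-ta/, and voiceless stops become voiced after a nasal.

/-ta/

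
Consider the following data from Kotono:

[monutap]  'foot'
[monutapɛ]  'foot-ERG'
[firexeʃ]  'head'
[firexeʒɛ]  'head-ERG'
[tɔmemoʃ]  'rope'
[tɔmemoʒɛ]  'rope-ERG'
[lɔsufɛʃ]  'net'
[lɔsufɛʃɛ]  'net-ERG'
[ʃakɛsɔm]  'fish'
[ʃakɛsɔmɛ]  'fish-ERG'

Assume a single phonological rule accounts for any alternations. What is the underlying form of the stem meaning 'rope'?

/tɔmemoʒ/

In [tɔmemoʃ] and [tɔmemoʒɛ] the final segment of 'rope' alternates: [ʃ] ~ [ʒ].
Compare 'net', with invariant [ʃ] in [lɔsufɛʃ] and [lɔsufɛʃɛ]: an analysis with underlying /ʃ/ and a rule producing [ʒ] before the ERG suffix would wrongly predict alternation here too.
Therefore /ʒ/ is basic and [ʃ] is derived by word-final obstruent devoicing (voiced obstruents become voiceless word-finally).
The underlying form of 'rope' is therefore /tɔmemoʒ/.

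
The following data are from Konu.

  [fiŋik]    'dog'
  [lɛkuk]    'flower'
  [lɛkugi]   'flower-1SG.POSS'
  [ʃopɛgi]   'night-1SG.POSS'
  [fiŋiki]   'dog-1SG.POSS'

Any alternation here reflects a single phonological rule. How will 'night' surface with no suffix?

The root 'flower' surfaces as [lɛkuk] and [lɛkugi], with a stem-final [k] ~ [g] alternation.
But 'dog' keeps [k] in both environments ([fiŋik], [fiŋiki]), so there is no rule changing /k/ to [g] before the 1SG.POSS suffix.
The alternation reflects word-final obstruent devoicing: voiced obstruents become voiceless word-finally. /g/ is underlying.
The one attested form of 'night', [ʃopɛgi], shows underlying /ʃopɛg/. Applying the same rule word-finally gives [ʃopɛk].

[ʃopɛk]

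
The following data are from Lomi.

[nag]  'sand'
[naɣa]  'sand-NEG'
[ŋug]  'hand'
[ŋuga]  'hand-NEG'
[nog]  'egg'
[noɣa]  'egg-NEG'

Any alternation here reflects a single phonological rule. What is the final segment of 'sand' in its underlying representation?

/ɣ/

In [nag] and [naɣa] the final segment of 'sand' alternates: [g] ~ [ɣ].
The stem 'hand' ([ŋug], [ŋuga]) shows [g] unchanged in both environments, so [g] cannot be basic with [ɣ] derived before the NEG suffix.
The underlying segment must be /ɣ/; voiced fricatives become stops word-finally, yielding [g] there.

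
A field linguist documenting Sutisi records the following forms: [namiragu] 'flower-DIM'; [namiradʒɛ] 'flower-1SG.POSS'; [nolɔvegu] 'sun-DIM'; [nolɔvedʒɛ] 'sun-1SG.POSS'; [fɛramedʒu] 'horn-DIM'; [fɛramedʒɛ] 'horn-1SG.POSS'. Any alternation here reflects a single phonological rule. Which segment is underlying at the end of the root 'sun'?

/g/

In [nolɔvegu] and [nolɔvedʒɛ] the final segment of 'sun' alternates: [g] ~ [dʒ].
The stem 'horn' ([fɛramedʒu], [fɛramedʒɛ]) shows [dʒ] unchanged in both environments, so [dʒ] cannot be basic with [g] derived before the DIM suffix.
Therefore /g/ is basic and [dʒ] is derived by palatalization before a front vowel (/g/ becomes palato-alveolar [dʒ] before a front vowel).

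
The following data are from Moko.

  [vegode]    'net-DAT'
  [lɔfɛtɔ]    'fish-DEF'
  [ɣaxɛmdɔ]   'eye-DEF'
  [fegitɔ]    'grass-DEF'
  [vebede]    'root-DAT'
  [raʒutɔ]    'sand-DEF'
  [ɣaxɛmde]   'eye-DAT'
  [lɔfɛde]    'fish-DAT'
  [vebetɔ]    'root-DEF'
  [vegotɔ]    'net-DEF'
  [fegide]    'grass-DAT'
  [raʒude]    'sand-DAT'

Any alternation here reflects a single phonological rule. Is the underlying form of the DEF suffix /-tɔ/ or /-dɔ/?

The DEF suffix surfaces as [-dɔ] and [-tɔ], depending on the final segment of the stem.
The DAT suffix, which begins with [d], is invariant after every stem; so [d] is not altered by any rule here.
So the underlying form is /-tɔ/, and voiceless stops become voiced after a nasal.

/-tɔ/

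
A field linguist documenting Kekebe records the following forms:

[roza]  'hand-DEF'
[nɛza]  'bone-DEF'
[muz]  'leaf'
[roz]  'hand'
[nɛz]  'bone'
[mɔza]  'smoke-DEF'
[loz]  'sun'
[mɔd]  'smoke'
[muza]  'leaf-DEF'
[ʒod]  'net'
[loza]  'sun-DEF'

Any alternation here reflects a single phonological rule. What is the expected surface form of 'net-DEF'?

[ʒoza]

'smoke' shows [z] ~ [d] at the end of the stem ([mɔza] vs [mɔd]).
But 'leaf' keeps [z] in both environments ([muza], [muz]), so there is no rule changing /z/ to [d] in isolation.
Therefore /d/ is basic and [z] is derived by intervocalic spirantization (voiced stops become fricatives between vowels).
The one attested form of 'net', [ʒod], shows underlying /ʒod/. Applying the same rule between vowels gives [ʒoza].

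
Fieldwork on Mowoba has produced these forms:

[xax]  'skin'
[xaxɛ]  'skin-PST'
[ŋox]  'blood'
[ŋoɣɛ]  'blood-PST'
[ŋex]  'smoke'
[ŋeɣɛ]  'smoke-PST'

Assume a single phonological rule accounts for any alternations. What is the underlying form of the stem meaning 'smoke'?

/ŋeɣ/

The stem for 'smoke' ends in [x] in [ŋex] but [ɣ] in [ŋeɣɛ].
If /x/ were underlying and a rule turned it into [ɣ] before the PST suffix, 'skin' would also alternate; but it has [x] in both [xax] and [xaxɛ].
Therefore /ɣ/ is basic and [x] is derived by word-final obstruent devoicing (voiced obstruents become voiceless word-finally).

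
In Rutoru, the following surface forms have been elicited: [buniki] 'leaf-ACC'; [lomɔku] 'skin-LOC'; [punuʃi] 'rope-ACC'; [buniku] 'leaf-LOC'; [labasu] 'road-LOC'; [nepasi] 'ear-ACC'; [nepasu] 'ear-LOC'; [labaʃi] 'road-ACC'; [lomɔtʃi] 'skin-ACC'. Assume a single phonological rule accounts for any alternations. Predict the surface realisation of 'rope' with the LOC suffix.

In [labaʃi] and [labasu] the final segment of 'road' alternates: [ʃ] ~ [s].
The stem 'ear' ([nepasi], [nepasu]) shows [s] unchanged in both environments, so [s] cannot be basic with [ʃ] derived before the ACC suffix.
The alternation reflects depalatalization: palato-alveolar /tʃ/ and /ʃ/ become [k] and [s] when no front vowel follows. /ʃ/ is underlying.
The one attested form of 'rope', [punuʃi], shows underlying /punuʃ/. Applying the same rule when no front vowel follows gives [punusu].

[punusu]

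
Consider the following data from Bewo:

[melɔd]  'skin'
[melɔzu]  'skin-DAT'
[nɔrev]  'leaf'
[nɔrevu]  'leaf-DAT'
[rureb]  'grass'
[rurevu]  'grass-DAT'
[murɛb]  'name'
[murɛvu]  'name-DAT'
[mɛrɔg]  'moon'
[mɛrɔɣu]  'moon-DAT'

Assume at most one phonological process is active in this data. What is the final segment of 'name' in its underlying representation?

/b/

In [murɛb] and [murɛvu] the final segment of 'name' alternates: [b] ~ [v].
The stem 'leaf' ([nɔrev], [nɔrevu]) shows [v] unchanged in both environments, so [v] cannot be basic with [b] derived in isolation.
The underlying segment must be /b/; voiced stops become fricatives between vowels, yielding [v] there.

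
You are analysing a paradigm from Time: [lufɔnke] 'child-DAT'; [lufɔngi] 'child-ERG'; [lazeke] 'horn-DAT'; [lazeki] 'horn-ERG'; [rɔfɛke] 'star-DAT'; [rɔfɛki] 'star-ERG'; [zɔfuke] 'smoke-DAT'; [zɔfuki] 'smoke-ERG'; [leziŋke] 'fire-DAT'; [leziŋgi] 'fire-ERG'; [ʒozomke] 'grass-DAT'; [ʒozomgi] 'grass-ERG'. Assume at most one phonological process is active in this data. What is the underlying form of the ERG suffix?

/-gi/

The ERG morpheme has two allomorphs, [-gi] and [-ki].
By contrast the DAT suffix keeps its initial [k] throughout — that segment must be underlying.
The ERG suffix is therefore /-gi/ underlyingly, with post-vocalic devoicing: voiced stops become voiceless after a vowel.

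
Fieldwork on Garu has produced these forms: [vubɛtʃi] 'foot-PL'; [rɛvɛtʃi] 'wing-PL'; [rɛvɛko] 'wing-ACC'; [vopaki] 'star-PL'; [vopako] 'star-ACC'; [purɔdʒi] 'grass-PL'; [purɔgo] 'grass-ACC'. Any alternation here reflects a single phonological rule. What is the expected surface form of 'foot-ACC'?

[vubɛko]

The root 'wing' surfaces as [rɛvɛtʃi] and [rɛvɛko], with a stem-final [tʃ] ~ [k] alternation.
The stem 'star' ([vopaki], [vopako]) shows [k] unchanged in both environments, so [k] cannot be basic with [tʃ] derived before the PL suffix.
So /tʃ/ is underlying, and a rule of depalatalization — palato-alveolar /tʃ/ and /dʒ/ become [k] and [g] when no front vowel follows — gives [k].
The one attested form of 'foot', [vubɛtʃi], shows underlying /vubɛtʃ/. Applying the same rule when no front vowel follows gives [vubɛko].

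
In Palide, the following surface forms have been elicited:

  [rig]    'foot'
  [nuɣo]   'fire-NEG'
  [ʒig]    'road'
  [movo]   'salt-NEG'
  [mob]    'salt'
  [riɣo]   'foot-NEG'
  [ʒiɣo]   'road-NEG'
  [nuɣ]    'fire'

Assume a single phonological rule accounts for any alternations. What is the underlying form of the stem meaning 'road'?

/ʒig/

The root 'road' surfaces as [ʒiɣo] and [ʒig], with a stem-final [ɣ] ~ [g] alternation.
If /ɣ/ were underlying and a rule turned it into [g] in isolation, 'fire' would also alternate; but it has [ɣ] in both [nuɣo] and [nuɣ].
The underlying segment must be /g/; voiced stops become fricatives between vowels, yielding [ɣ] there.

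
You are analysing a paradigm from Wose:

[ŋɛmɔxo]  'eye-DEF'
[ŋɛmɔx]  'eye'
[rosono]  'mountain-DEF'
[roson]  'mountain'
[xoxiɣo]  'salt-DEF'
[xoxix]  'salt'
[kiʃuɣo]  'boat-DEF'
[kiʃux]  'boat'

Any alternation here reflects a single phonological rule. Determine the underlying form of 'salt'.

/xoxiɣ/

The stem for 'salt' ends in [ɣ] in [xoxiɣo] but [x] in [xoxix].
If /x/ were underlying and a rule turned it into [ɣ] before the DEF suffix, 'eye' would also alternate; but it has [x] in both [ŋɛmɔxo] and [ŋɛmɔx].
The underlying segment must be /ɣ/; voiced obstruents become voiceless word-finally, yielding [x] there.
So 'salt' = /xoxiɣ/.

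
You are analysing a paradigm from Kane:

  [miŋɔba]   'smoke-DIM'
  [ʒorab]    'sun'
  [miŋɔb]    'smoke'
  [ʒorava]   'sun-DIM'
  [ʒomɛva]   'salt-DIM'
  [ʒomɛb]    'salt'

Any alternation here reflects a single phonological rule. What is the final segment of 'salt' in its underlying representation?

The root 'salt' surfaces as [ʒomɛb] and [ʒomɛva], with a stem-final [b] ~ [v] alternation.
Compare 'smoke', with invariant [b] in [miŋɔb] and [miŋɔba]: an analysis with underlying /b/ and a rule producing [v] before the DIM suffix would wrongly predict alternation here too.
So /v/ is underlying, and a rule of word-final hardening — voiced fricatives become stops word-finally — gives [b].

/v/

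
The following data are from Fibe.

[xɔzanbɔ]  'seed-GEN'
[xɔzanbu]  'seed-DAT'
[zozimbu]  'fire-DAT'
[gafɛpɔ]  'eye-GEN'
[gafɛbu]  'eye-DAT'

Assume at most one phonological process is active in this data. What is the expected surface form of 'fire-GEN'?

[zozimbɔ]

The GEN morpheme has two allomorphs, [-bɔ] and [-pɔ].
By contrast the DAT suffix keeps its initial [b] throughout — that segment must be underlying.
The GEN suffix is therefore /-pɔ/ underlyingly, with post-nasal voicing: voiceless stops become voiced after a nasal.
After 'fire', which ends in a nasal, the suffix surfaces as [-bɔ], giving [zozimbɔ].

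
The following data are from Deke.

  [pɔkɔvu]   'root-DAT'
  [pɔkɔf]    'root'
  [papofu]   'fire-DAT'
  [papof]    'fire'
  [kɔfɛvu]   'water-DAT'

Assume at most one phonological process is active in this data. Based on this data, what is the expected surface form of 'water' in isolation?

[kɔfɛf]

The root 'root' surfaces as [pɔkɔvu] and [pɔkɔf], with a stem-final [v] ~ [f] alternation.
But 'fire' keeps [f] in both environments ([papofu], [papof]), so there is no rule changing /f/ to [v] before the DAT suffix.
So /v/ is underlying, and a rule of word-final obstruent devoicing — voiced obstruents become voiceless word-finally — gives [f].
From [kɔfɛvu] the stem 'water' is /kɔfɛv/; word-finally this yields [kɔfɛf].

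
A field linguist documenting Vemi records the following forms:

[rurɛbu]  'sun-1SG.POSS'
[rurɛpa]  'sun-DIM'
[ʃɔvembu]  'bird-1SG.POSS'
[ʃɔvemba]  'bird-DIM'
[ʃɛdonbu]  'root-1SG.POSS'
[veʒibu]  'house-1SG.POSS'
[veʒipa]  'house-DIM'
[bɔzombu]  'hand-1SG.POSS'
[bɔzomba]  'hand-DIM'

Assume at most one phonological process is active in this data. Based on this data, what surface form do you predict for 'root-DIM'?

[ʃɛdonba]

The DIM suffix surfaces as [-ba] and [-pa], depending on the final segment of the stem.
The 1SG.POSS suffix, which begins with [b], is invariant after every stem; so [b] is not altered by any rule here.
The DIM suffix is therefore /-pa/ underlyingly, with post-nasal voicing: voiceless stops become voiced after a nasal.
After 'root', which ends in a nasal, the suffix surfaces as [-ba], giving [ʃɛdonba].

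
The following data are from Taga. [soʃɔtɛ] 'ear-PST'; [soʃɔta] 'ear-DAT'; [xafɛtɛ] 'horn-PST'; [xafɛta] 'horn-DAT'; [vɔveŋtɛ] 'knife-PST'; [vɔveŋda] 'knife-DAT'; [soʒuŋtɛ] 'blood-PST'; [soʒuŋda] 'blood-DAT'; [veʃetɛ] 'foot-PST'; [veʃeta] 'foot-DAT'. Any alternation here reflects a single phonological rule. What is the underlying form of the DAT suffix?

/-da/

The DAT morpheme has two allomorphs, [-da] and [-ta].
The PST suffix, which begins with [t], is invariant after every stem; so [t] is not altered by any rule here.
So the underlying form is /-da/, and voiced stops become voiceless after a vowel.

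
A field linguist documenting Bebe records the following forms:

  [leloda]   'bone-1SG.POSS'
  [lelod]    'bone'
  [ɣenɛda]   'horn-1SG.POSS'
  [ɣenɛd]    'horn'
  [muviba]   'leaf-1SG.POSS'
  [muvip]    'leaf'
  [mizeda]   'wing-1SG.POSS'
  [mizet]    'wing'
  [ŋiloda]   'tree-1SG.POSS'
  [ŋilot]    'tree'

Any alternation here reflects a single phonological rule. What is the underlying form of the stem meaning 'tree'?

/ŋilot/

In [ŋiloda] and [ŋilot] the final segment of 'tree' alternates: [d] ~ [t].
Compare 'horn', with invariant [d] in [ɣenɛda] and [ɣenɛd]: an analysis with underlying /d/ and a rule producing [t] in isolation would wrongly predict alternation here too.
The alternation reflects intervocalic voicing: voiceless stops become voiced between vowels. /t/ is underlying.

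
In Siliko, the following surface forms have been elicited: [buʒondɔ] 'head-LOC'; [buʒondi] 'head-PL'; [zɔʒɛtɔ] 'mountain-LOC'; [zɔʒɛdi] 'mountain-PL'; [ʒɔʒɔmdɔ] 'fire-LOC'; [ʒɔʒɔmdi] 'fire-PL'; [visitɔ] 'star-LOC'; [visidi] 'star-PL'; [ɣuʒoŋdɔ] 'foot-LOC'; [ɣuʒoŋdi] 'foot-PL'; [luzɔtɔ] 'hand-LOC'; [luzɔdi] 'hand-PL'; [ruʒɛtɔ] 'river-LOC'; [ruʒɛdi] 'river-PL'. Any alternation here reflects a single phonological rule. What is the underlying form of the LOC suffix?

/-tɔ/

The LOC morpheme has two allomorphs, [-dɔ] and [-tɔ].
By contrast the PL suffix keeps its initial [d] throughout — that segment must be underlying.
The LOC suffix is therefore /-tɔ/ underlyingly, with post-nasal voicing: voiceless stops become voiced after a nasal.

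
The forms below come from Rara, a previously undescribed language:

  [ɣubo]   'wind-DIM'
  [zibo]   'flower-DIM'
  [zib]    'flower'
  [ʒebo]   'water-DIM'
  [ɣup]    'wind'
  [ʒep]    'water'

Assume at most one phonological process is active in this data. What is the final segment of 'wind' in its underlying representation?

In [ɣup] and [ɣubo] the final segment of 'wind' alternates: [p] ~ [b].
Compare 'flower', with invariant [b] in [zib] and [zibo]: an analysis with underlying /b/ and a rule producing [p] in isolation would wrongly predict alternation here too.
The underlying segment must be /p/; voiceless stops become voiced between vowels, yielding [b] there.

/p/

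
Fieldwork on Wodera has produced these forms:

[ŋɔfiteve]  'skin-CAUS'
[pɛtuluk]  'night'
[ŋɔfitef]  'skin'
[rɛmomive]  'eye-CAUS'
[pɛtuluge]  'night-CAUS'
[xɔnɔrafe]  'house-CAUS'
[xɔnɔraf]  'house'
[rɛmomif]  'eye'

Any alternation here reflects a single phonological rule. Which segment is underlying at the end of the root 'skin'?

In [ŋɔfiteve] and [ŋɔfitef] the final segment of 'skin' alternates: [v] ~ [f].
If /f/ were underlying and a rule turned it into [v] before the CAUS suffix, 'house' would also alternate; but it has [f] in both [xɔnɔrafe] and [xɔnɔraf].
So /v/ is underlying, and a rule of word-final obstruent devoicing — voiced obstruents become voiceless word-finally — gives [f].

/v/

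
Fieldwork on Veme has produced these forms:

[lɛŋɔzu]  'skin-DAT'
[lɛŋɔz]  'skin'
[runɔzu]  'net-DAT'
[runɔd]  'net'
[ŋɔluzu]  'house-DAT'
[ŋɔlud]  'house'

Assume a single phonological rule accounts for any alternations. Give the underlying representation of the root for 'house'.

/ŋɔlud/

'house' shows [z] ~ [d] at the end of the stem ([ŋɔluzu] vs [ŋɔlud]).
If /z/ were underlying and a rule turned it into [d] in isolation, 'skin' would also alternate; but it has [z] in both [lɛŋɔzu] and [lɛŋɔz].
So /d/ is underlying, and a rule of intervocalic spirantization — voiced stops become fricatives between vowels — gives [z].
Hence 'house' is /ŋɔlud/ underlyingly.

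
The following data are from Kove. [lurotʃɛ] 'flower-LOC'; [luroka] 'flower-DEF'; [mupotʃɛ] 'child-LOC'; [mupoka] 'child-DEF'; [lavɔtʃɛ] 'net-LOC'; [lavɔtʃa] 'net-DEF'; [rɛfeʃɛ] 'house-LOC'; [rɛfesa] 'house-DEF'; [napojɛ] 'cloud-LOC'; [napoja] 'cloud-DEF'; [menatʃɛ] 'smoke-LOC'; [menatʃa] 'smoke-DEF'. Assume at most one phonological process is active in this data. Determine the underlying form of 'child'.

In [mupotʃɛ] and [mupoka] the final segment of 'child' alternates: [tʃ] ~ [k].
But 'smoke' keeps [tʃ] in both environments ([menatʃɛ], [menatʃa]), so there is no rule changing /tʃ/ to [k] before the DEF suffix.
Therefore /k/ is basic and [tʃ] is derived by palatalization before a front vowel (/k/ and /s/ become palato-alveolar [tʃ] and [ʃ] before a front vowel).
The underlying form of 'child' is therefore /mupok/.

/mupok/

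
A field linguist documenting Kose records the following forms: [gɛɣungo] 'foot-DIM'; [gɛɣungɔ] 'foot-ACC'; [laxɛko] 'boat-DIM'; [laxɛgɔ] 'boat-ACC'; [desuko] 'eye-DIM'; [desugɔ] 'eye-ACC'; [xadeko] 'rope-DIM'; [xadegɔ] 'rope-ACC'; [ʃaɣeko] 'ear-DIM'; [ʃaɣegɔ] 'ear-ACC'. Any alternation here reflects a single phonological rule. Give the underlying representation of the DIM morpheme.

The DIM morpheme has two allomorphs, [-go] and [-ko].
By contrast the ACC suffix keeps its initial [g] throughout — that segment must be underlying.
So the underlying form is /-ko/, and voiceless stops become voiced after a nasal.

/-ko/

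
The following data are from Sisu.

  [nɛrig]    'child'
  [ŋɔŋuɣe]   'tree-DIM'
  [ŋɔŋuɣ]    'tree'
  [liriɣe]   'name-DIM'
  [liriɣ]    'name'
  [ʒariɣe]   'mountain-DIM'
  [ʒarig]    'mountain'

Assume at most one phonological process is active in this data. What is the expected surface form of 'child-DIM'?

The root 'mountain' surfaces as [ʒariɣe] and [ʒarig], with a stem-final [ɣ] ~ [g] alternation.
The stem 'tree' ([ŋɔŋuɣe], [ŋɔŋuɣ]) shows [ɣ] unchanged in both environments, so [ɣ] cannot be basic with [g] derived in isolation.
The alternation reflects intervocalic spirantization: voiced stops become fricatives between vowels. /g/ is underlying.
From [nɛrig] the stem 'child' is /nɛrig/; between vowels this yields [nɛriɣe].

[nɛriɣe]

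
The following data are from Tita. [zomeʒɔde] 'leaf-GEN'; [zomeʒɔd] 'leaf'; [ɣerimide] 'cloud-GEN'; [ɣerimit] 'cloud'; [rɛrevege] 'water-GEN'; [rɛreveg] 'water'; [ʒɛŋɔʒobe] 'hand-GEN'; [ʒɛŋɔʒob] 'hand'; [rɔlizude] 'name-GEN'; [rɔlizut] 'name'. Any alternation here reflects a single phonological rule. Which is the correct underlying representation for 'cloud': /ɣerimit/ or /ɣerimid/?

'cloud' shows [d] ~ [t] at the end of the stem ([ɣerimide] vs [ɣerimit]).
Compare 'leaf', with invariant [d] in [zomeʒɔde] and [zomeʒɔd]: an analysis with underlying /d/ and a rule producing [t] in isolation would wrongly predict alternation here too.
So /t/ is underlying, and a rule of intervocalic voicing — voiceless stops become voiced between vowels — gives [d].

/ɣerimit/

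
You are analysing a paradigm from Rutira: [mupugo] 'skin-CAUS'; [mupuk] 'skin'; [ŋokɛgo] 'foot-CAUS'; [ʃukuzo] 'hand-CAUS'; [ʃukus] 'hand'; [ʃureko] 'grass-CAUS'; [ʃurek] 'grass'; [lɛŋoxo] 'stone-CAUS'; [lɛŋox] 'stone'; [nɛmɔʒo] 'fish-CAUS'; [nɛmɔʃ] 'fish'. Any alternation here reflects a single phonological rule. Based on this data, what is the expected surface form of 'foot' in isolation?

[ŋokɛk]

In [mupugo] and [mupuk] the final segment of 'skin' alternates: [g] ~ [k].
If /k/ were underlying and a rule turned it into [g] before the CAUS suffix, 'grass' would also alternate; but it has [k] in both [ʃureko] and [ʃurek].
Therefore /g/ is basic and [k] is derived by word-final obstruent devoicing (voiced obstruents become voiceless word-finally).
From [ŋokɛgo] the stem 'foot' is /ŋokɛg/; word-finally this yields [ŋokɛk].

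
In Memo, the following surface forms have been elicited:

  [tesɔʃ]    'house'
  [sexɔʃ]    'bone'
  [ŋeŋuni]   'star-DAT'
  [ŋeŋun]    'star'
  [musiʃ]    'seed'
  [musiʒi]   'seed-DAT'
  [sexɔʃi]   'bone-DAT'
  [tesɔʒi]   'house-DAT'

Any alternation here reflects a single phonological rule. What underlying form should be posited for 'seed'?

'seed' shows [ʒ] ~ [ʃ] at the end of the stem ([musiʒi] vs [musiʃ]).
Compare 'bone', with invariant [ʃ] in [sexɔʃi] and [sexɔʃ]: an analysis with underlying /ʃ/ and a rule producing [ʒ] before the DAT suffix would wrongly predict alternation here too.
The underlying segment must be /ʒ/; voiced obstruents become voiceless word-finally, yielding [ʃ] there.
Hence 'seed' is /musiʒ/ underlyingly.

/musiʒ/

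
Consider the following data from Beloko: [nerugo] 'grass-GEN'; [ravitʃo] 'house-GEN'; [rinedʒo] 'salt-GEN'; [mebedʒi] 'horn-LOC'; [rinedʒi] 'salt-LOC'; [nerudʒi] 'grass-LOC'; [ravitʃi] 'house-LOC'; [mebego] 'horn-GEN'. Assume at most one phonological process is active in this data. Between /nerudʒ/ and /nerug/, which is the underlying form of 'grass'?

The stem for 'grass' ends in [dʒ] in [nerudʒi] but [g] in [nerugo].
If /dʒ/ were underlying and a rule turned it into [g] before the GEN suffix, 'salt' would also alternate; but it has [dʒ] in both [rinedʒi] and [rinedʒo].
So /g/ is underlying, and a rule of palatalization before a front vowel — /g/ becomes palato-alveolar [dʒ] before a front vowel — gives [dʒ].

/nerug/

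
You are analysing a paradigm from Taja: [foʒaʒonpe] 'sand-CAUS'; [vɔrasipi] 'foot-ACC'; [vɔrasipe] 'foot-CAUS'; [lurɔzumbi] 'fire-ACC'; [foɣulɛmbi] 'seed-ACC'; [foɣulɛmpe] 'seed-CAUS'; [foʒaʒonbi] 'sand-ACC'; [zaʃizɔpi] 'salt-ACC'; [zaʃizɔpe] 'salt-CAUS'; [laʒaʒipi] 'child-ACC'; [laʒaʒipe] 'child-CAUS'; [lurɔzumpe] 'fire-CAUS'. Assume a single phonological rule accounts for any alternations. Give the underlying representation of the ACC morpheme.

/-bi/

The ACC morpheme has two allomorphs, [-bi] and [-pi].
The CAUS suffix, which begins with [p], is invariant after every stem; so [p] is not altered by any rule here.
So the underlying form is /-bi/, and voiced stops become voiceless after a vowel.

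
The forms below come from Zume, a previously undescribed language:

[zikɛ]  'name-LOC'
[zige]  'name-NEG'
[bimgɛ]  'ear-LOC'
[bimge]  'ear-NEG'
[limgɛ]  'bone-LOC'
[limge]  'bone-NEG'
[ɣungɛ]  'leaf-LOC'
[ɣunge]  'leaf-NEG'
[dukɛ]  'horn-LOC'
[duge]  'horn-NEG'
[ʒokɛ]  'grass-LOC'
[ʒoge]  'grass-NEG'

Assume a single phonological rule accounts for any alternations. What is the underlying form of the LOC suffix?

/-kɛ/

The LOC morpheme has two allomorphs, [-gɛ] and [-kɛ].
By contrast the NEG suffix keeps its initial [g] throughout — that segment must be underlying.
The LOC suffix is therefore /-kɛ/ underlyingly, with post-nasal voicing: voiceless stops become voiced after a nasal.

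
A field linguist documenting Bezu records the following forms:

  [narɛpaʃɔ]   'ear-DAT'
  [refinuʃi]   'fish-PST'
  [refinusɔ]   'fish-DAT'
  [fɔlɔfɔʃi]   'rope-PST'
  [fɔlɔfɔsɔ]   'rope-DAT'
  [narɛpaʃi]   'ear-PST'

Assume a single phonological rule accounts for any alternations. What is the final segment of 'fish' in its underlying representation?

In [refinusɔ] and [refinuʃi] the final segment of 'fish' alternates: [s] ~ [ʃ].
If /ʃ/ were underlying and a rule turned it into [s] before the DAT suffix, 'ear' would also alternate; but it has [ʃ] in both [narɛpaʃɔ] and [narɛpaʃi].
Therefore /s/ is basic and [ʃ] is derived by palatalization before a front vowel (/s/ becomes palato-alveolar [ʃ] before a front vowel).

/s/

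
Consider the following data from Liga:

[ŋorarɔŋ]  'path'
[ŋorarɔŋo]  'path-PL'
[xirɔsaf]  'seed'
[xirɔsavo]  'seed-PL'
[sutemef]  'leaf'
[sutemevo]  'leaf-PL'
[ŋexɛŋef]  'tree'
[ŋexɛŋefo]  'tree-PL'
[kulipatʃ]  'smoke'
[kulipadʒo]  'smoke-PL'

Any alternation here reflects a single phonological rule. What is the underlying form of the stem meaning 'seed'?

/xirɔsav/

In [xirɔsaf] and [xirɔsavo] the final segment of 'seed' alternates: [f] ~ [v].
Compare 'tree', with invariant [f] in [ŋexɛŋef] and [ŋexɛŋefo]: an analysis with underlying /f/ and a rule producing [v] before the PL suffix would wrongly predict alternation here too.
So /v/ is underlying, and a rule of word-final obstruent devoicing — voiced obstruents become voiceless word-finally — gives [f].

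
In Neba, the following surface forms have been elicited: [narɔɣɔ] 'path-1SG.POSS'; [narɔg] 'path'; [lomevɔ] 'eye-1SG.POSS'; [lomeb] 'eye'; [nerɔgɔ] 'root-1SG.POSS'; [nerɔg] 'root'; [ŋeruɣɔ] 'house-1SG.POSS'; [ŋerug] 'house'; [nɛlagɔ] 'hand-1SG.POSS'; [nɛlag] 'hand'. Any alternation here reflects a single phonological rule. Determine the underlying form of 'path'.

/narɔɣ/

The root 'path' surfaces as [narɔɣɔ] and [narɔg], with a stem-final [ɣ] ~ [g] alternation.
Compare 'root', with invariant [g] in [nerɔgɔ] and [nerɔg]: an analysis with underlying /g/ and a rule producing [ɣ] before the 1SG.POSS suffix would wrongly predict alternation here too.
So /ɣ/ is underlying, and a rule of word-final hardening — voiced fricatives become stops word-finally — gives [g].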